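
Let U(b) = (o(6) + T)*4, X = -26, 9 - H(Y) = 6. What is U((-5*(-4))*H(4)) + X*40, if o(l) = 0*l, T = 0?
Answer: -1040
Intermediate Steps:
H(Y) = 3 (H(Y) = 9 - 1*6 = 9 - 6 = 3)
o(l) = 0
U(b) = 0 (U(b) = (0 + 0)*4 = 0*4 = 0)
U((-5*(-4))*H(4)) + X*40 = 0 - 26*40 = 0 - 1040 = -1040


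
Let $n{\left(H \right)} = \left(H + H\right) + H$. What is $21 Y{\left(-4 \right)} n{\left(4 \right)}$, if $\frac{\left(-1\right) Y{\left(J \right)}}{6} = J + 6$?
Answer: $-3024$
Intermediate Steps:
$n{\left(H \right)} = 3 H$ ($n{\left(H \right)} = 2 H + H = 3 H$)
$Y{\left(J \right)} = -36 - 6 J$ ($Y{\left(J \right)} = - 6 \left(J + 6\right) = - 6 \left(6 + J\right) = -36 - 6 J$)
$21 Y{\left(-4 \right)} n{\left(4 \right)} = 21 \left(-36 - -24\right) 3 \cdot 4 = 21 \left(-36 + 24\right) 12 = 21 \left(-12\right) 12 = \left(-252\right) 12 = -3024$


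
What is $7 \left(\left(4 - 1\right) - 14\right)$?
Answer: $-77$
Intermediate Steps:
$7 \left(\left(4 - 1\right) - 14\right) = 7 \left(3 - 14\right) = 7 \left(-11\right) = -77$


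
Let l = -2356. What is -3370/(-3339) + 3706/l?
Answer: -2217307/3933342 ≈ -0.56372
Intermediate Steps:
-3370/(-3339) + 3706/l = -3370/(-3339) + 3706/(-2356) = -3370*(-1/3339) + 3706*(-1/2356) = 3370/3339 - 1853/1178 = -2217307/3933342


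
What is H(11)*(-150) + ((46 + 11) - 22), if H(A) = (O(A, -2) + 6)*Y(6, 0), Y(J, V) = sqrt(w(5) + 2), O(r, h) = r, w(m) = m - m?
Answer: 35 - 2550*sqrt(2) ≈ -3571.2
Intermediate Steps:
w(m) = 0
Y(J, V) = sqrt(2) (Y(J, V) = sqrt(0 + 2) = sqrt(2))
H(A) = sqrt(2)*(6 + A) (H(A) = (A + 6)*sqrt(2) = (6 + A)*sqrt(2) = sqrt(2)*(6 + A))
H(11)*(-150) + ((46 + 11) - 22) = (sqrt(2)*(6 + 11))*(-150) + ((46 + 11) - 22) = (sqrt(2)*17)*(-150) + (57 - 22) = (17*sqrt(2))*(-150) + 35 = -2550*sqrt(2) + 35 = 35 - 2550*sqrt(2)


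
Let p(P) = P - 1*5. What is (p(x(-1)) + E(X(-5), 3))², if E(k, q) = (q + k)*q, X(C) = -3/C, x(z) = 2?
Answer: 1521/25 ≈ 60.840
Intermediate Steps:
p(P) = -5 + P (p(P) = P - 5 = -5 + P)
E(k, q) = q*(k + q) (E(k, q) = (k + q)*q = q*(k + q))
(p(x(-1)) + E(X(-5), 3))² = ((-5 + 2) + 3*(-3/(-5) + 3))² = (-3 + 3*(-3*(-⅕) + 3))² = (-3 + 3*(⅗ + 3))² = (-3 + 3*(18/5))² = (-3 + 54/5)² = (39/5)² = 1521/25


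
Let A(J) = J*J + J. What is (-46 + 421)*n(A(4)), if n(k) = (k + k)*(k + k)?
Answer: 600000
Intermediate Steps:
A(J) = J + J**2 (A(J) = J**2 + J = J + J**2)
n(k) = 4*k**2 (n(k) = (2*k)*(2*k) = 4*k**2)
(-46 + 421)*n(A(4)) = (-46 + 421)*(4*(4*(1 + 4))**2) = 375*(4*(4*5)**2) = 375*(4*20**2) = 375*(4*400) = 375*1600 = 600000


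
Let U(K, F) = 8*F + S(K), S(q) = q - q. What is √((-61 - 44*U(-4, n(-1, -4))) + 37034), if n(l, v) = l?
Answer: 5*√1493 ≈ 193.20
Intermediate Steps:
S(q) = 0
U(K, F) = 8*F (U(K, F) = 8*F + 0 = 8*F)
√((-61 - 44*U(-4, n(-1, -4))) + 37034) = √((-61 - 352*(-1)) + 37034) = √((-61 - 44*(-8)) + 37034) = √((-61 + 352) + 37034) = √(291 + 37034) = √37325 = 5*√1493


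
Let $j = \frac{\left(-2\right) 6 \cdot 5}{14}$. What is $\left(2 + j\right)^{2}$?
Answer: $\frac{256}{49} \approx 5.2245$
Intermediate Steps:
$j = - \frac{30}{7}$ ($j = \left(-12\right) 5 \cdot \frac{1}{14} = \left(-60\right) \frac{1}{14} = - \frac{30}{7} \approx -4.2857$)
$\left(2 + j\right)^{2} = \left(2 - \frac{30}{7}\right)^{2} = \left(- \frac{16}{7}\right)^{2} = \frac{256}{49}$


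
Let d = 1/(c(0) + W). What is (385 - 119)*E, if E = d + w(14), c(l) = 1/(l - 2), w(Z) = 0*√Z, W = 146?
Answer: 532/291 ≈ 1.8282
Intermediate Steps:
w(Z) = 0
c(l) = 1/(-2 + l)
d = 2/291 (d = 1/(1/(-2 + 0) + 146) = 1/(1/(-2) + 146) = 1/(-½ + 146) = 1/(291/2) = 2/291 ≈ 0.0068729)
E = 2/291 (E = 2/291 + 0 = 2/291 ≈ 0.0068729)
(385 - 119)*E = (385 - 119)*(2/291) = 266*(2/291) = 532/291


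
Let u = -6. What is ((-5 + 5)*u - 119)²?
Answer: 14161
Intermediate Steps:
((-5 + 5)*u - 119)² = ((-5 + 5)*(-6) - 119)² = (0*(-6) - 119)² = (0 - 119)² = (-119)² = 14161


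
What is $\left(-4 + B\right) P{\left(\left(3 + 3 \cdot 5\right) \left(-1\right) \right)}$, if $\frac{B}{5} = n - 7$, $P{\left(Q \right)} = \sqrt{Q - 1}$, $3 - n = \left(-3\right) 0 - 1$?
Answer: $- 19 i \sqrt{19} \approx - 82.819 i$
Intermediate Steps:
$n = 4$ ($n = 3 - \left(\left(-3\right) 0 - 1\right) = 3 - \left(0 - 1\right) = 3 - -1 = 3 + 1 = 4$)
$P{\left(Q \right)} = \sqrt{-1 + Q}$
$B = -15$ ($B = 5 \left(4 - 7\right) = 5 \left(-3\right) = -15$)
$\left(-4 + B\right) P{\left(\left(3 + 3 \cdot 5\right) \left(-1\right) \right)} = \left(-4 - 15\right) \sqrt{-1 + \left(3 + 3 \cdot 5\right) \left(-1\right)} = - 19 \sqrt{-1 + \left(3 + 15\right) \left(-1\right)} = - 19 \sqrt{-1 + 18 \left(-1\right)} = - 19 \sqrt{-1 - 18} = - 19 \sqrt{-19} = - 19 i \sqrt{19}$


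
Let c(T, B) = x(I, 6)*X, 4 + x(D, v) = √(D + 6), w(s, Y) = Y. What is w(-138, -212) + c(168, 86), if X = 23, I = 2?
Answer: -304 + 46*√2 ≈ -238.95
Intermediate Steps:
x(D, v) = -4 + √(6 + D) (x(D, v) = -4 + √(D + 6) = -4 + √(6 + D))
c(T, B) = -92 + 46*√2 (c(T, B) = (-4 + √(6 + 2))*23 = (-4 + √8)*23 = (-4 + 2*√2)*23 = -92 + 46*√2)
w(-138, -212) + c(168, 86) = -212 + (-92 + 46*√2) = -304 + 46*√2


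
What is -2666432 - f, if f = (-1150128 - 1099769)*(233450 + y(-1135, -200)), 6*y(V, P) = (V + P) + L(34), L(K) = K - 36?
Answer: 3148406617019/6 ≈ 5.2473e+11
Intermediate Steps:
L(K) = -36 + K
y(V, P) = -⅓ + P/6 + V/6 (y(V, P) = ((V + P) + (-36 + 34))/6 = ((P + V) - 2)/6 = (-2 + P + V)/6 = -⅓ + P/6 + V/6)
f = -3148422615611/6 (f = (-1150128 - 1099769)*(233450 + (-⅓ + (⅙)*(-200) + (⅙)*(-1135))) = -2249897*(233450 + (-⅓ - 100/3 - 1135/6)) = -2249897*(233450 - 1337/6) = -2249897*1399363/6 = -3148422615611/6 ≈ -5.2474e+11)
-2666432 - f = -2666432 - 1*(-3148422615611/6) = -2666432 + 3148422615611/6 = 3148406617019/6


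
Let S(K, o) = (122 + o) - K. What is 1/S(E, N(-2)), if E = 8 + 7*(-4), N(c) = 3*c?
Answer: 1/136 ≈ 0.0073529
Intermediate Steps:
E = -20 (E = 8 - 28 = -20)
S(K, o) = 122 + o - K
1/S(E, N(-2)) = 1/(122 + 3*(-2) - 1*(-20)) = 1/(122 - 6 + 20) = 1/136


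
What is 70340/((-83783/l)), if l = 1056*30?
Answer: -2228371200/83783 ≈ -26597.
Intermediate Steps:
l = 31680
70340/((-83783/l)) = 70340/((-83783/31680)) = 70340/((-83783*1/31680)) = 70340/(-83783/31680) = 70340*(-31680/83783) = -2228371200/83783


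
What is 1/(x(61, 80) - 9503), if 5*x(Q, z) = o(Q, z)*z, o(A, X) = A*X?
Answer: 1/68577 ≈ 1.4582e-5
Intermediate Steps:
x(Q, z) = Q*z**2/5 (x(Q, z) = ((Q*z)*z)/5 = (Q*z**2)/5 = Q*z**2/5)
1/(x(61, 80) - 9503) = 1/((1/5)*61*80**2 - 9503) = 1/((1/5)*61*6400 - 9503) = 1/(78080 - 9503) = 1/68577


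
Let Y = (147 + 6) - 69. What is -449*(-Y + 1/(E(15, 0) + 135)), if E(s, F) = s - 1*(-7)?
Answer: 5920963/157 ≈ 37713.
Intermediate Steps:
E(s, F) = 7 + s (E(s, F) = s + 7 = 7 + s)
Y = 84 (Y = 153 - 69 = 84)
-449*(-Y + 1/(E(15, 0) + 135)) = -449*(-1*84 + 1/((7 + 15) + 135)) = -449*(-84 + 1/(22 + 135)) = -449*(-84 + 1/157) = -449*(-13187/157) = 5920963/157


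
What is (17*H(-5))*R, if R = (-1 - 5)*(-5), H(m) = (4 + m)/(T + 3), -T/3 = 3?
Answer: 85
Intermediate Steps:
T = -9 (T = -3*3 = -9)
H(m) = -2/3 - m/6 (H(m) = (4 + m)/(-9 + 3) = (4 + m)/(-6) = (4 + m)*(-1/6) = -2/3 - m/6)
R = 30 (R = -6*(-5) = 30)
(17*H(-5))*R = (17*(-2/3 - 1/6*(-5)))*30 = (17*(-2/3 + 5/6))*30 = (17*(1/6))*30 = (17/6)*30 = 85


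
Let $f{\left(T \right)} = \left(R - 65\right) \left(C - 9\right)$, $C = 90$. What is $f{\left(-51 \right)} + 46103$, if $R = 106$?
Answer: $49424$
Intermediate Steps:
$f{\left(T \right)} = 3321$ ($f{\left(T \right)} = \left(106 - 65\right) \left(90 - 9\right) = 41 \cdot 81 = 3321$)
$f{\left(-51 \right)} + 46103 = 3321 + 46103 = 49424$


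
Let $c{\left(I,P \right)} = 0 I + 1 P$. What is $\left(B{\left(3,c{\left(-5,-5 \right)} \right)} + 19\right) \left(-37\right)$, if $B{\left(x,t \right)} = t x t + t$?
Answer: $-3293$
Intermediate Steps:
$c{\left(I,P \right)} = P$ ($c{\left(I,P \right)} = 0 + P = P$)
$B{\left(x,t \right)} = t + x t^{2}$ ($B{\left(x,t \right)} = x t^{2} + t = t + x t^{2}$)
$\left(B{\left(3,c{\left(-5,-5 \right)} \right)} + 19\right) \left(-37\right) = \left(- 5 \left(1 - 15\right) + 19\right) \left(-37\right) = \left(\left(-5\right) \left(-14\right) + 19\right) \left(-37\right) = \left(70 + 19\right) \left(-37\right) = 89 \left(-37\right) = -3293$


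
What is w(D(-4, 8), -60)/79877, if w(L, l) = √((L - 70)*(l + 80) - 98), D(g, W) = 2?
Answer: 27*I*√2/79877 ≈ 0.00047803*I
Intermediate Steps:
w(L, l) = √(-98 + (-70 + L)*(80 + l)) (w(L, l) = √((-70 + L)*(80 + l) - 98) = √(-98 + (-70 + L)*(80 + l)))
w(D(-4, 8), -60)/79877 = √(-5698 - 70*(-60) + 80*2 + 2*(-60))/79877 = √(-5698 + 4200 + 160 - 120)*(1/79877) = √(-1458)*(1/79877) = (27*I*√2)*(1/79877) = 27*I*√2/79877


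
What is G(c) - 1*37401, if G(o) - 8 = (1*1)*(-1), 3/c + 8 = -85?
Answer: -37394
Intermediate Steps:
c = -1/31 (c = 3/(-8 - 85) = 3/(-93) = 3*(-1/93) = -1/31 ≈ -0.032258)
G(o) = 7 (G(o) = 8 + (1*1)*(-1) = 8 + 1*(-1) = 8 - 1 = 7)
G(c) - 1*37401 = 7 - 1*37401 = 7 - 37401 = -37394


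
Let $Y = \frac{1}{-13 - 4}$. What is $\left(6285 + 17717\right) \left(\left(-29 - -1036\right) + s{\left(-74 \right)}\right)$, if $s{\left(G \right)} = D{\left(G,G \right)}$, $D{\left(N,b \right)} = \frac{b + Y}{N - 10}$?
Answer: $\frac{17272499255}{714} \approx 2.4191 \cdot 10^{7}$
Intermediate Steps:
$Y = - \frac{1}{17}$ ($Y = \frac{1}{-17} = - \frac{1}{17} \approx -0.058824$)
$D{\left(N,b \right)} = \frac{- \frac{1}{17} + b}{-10 + N}$ ($D{\left(N,b \right)} = \frac{b - \frac{1}{17}}{N - 10} = \frac{- \frac{1}{17} + b}{-10 + N}$)
$s{\left(G \right)} = \frac{- \frac{1}{17} + G}{-10 + G}$
$\left(6285 + 17717\right) \left(\left(-29 - -1036\right) + s{\left(-74 \right)}\right) = \left(6285 + 17717\right) \left(\left(-29 - -1036\right) + \frac{- \frac{1}{17} - 74}{-10 - 74}\right) = 24002 \left(\left(-29 + 1036\right) + \frac{1}{-84} \left(- \frac{1259}{17}\right)\right) = 24002 \left(1007 - - \frac{1259}{1428}\right) = 24002 \left(1007 + \frac{1259}{1428}\right) = 24002 \cdot \frac{1439255}{1428} = \frac{17272499255}{714}$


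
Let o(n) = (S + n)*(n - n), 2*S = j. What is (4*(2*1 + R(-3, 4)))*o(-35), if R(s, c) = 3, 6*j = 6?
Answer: 0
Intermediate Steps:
j = 1 (j = (⅙)*6 = 1)
S = ½ (S = (½)*1 = ½ ≈ 0.50000)
o(n) = 0 (o(n) = (½ + n)*(n - n) = (½ + n)*0 = 0)
(4*(2*1 + R(-3, 4)))*o(-35) = (4*(2*1 + 3))*0 = (4*(2 + 3))*0 = (4*5)*0 = 20*0 = 0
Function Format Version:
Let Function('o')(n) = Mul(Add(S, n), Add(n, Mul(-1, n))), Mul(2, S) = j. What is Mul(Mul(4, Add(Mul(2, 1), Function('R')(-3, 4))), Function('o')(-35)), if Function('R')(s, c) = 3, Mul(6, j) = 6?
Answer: 0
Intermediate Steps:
j = 1 (j = Mul(Rational(1, 6), 6) = 1)
S = Rational(1, 2) (S = Mul(Rational(1, 2), 1) = Rational(1, 2) ≈ 0.50000)
Function('o')(n) = 0 (Function('o')(n) = Mul(Add(Rational(1, 2), n), Add(n, Mul(-1, n))) = Mul(Add(Rational(1, 2), n), 0) = 0)
Mul(Mul(4, Add(Mul(2, 1), Function('R')(-3, 4))), Function('o')(-35)) = Mul(Mul(4, Add(Mul(2, 1), 3)), 0) = Mul(Mul(4, Add(2, 3)), 0) = Mul(Mul(4, 5), 0) = Mul(20, 0) = 0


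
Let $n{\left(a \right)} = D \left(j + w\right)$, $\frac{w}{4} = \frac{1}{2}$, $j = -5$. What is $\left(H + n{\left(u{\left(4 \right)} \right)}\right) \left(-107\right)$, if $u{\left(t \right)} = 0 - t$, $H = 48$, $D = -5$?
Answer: $-6741$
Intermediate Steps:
$w = 2$ ($w = \frac{4}{2} = 4 \cdot \frac{1}{2} = 2$)
$u{\left(t \right)} = - t$
$n{\left(a \right)} = 15$ ($n{\left(a \right)} = - 5 \left(-5 + 2\right) = \left(-5\right) \left(-3\right) = 15$)
$\left(H + n{\left(u{\left(4 \right)} \right)}\right) \left(-107\right) = \left(48 + 15\right) \left(-107\right) = 63 \left(-107\right) = -6741$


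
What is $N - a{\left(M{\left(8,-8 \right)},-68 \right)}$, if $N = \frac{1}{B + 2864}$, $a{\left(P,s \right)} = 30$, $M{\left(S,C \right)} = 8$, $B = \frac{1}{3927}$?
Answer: $- \frac{337403943}{11246929} \approx -30.0$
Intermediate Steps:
$B = \frac{1}{3927} \approx 0.00025465$
$N = \frac{3927}{11246929}$ ($N = \frac{1}{\frac{1}{3927} + 2864} = \frac{1}{\frac{11246929}{3927}} = \frac{3927}{11246929} \approx 0.00034916$)
$N - a{\left(M{\left(8,-8 \right)},-68 \right)} = \frac{3927}{11246929} - 30 = - \frac{337403943}{11246929}$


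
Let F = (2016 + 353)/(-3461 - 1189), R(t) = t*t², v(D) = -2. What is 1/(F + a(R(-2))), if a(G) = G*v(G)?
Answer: 4650/72031 ≈ 0.064556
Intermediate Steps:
R(t) = t³
F = -2369/4650 (F = 2369/(-4650) = 2369*(-1/4650) = -2369/4650 ≈ -0.50946)
a(G) = -2*G (a(G) = G*(-2) = -2*G)
1/(F + a(R(-2))) = 1/(-2369/4650 - 2*(-2)³) = 1/(-2369/4650 - 2*(-8)) = 1/(-2369/4650 + 16) = 1/(72031/4650) = 4650/72031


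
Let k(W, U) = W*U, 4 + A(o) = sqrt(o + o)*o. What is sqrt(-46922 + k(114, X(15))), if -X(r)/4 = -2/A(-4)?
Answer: sqrt(2)*sqrt((23575 + 46922*I*sqrt(2))/(-1 - 2*I*sqrt(2))) ≈ 0.16535 + 216.67*I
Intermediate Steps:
A(o) = -4 + sqrt(2)*o**(3/2) (A(o) = -4 + sqrt(o + o)*o = -4 + sqrt(2*o)*o = -4 + (sqrt(2)*sqrt(o))*o = -4 + sqrt(2)*o**(3/2))
X(r) = 8/(-4 - 8*I*sqrt(2)) (X(r) = -(-8)/(-4 + sqrt(2)*(-4)**(3/2)) = -(-8)/(-4 + sqrt(2)*(-8*I)) = -(-8)/(-4 - 8*I*sqrt(2)) = 8/(-4 - 8*I*sqrt(2)))
k(W, U) = U*W
sqrt(-46922 + k(114, X(15))) = sqrt(-46922 + (2*I/(-I + 2*sqrt(2)))*114) = sqrt(-46922 + 228*I/(-I + 2*sqrt(2)))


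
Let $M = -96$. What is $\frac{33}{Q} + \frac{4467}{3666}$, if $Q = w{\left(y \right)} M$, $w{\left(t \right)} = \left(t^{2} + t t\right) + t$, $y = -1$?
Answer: $\frac{17103}{19552} \approx 0.87474$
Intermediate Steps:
$w{\left(t \right)} = t + 2 t^{2}$ ($w{\left(t \right)} = \left(t^{2} + t^{2}\right) + t = 2 t^{2} + t = t + 2 t^{2}$)
$Q = -96$ ($Q = - (1 + 2 \left(-1\right)) \left(-96\right) = - (1 - 2) \left(-96\right) = \left(-1\right) \left(-1\right) \left(-96\right) = 1 \left(-96\right) = -96$)
$\frac{33}{Q} + \frac{4467}{3666} = \frac{33}{-96} + \frac{4467}{3666} = 33 \left(- \frac{1}{96}\right) + 4467 \cdot \frac{1}{3666} = - \frac{11}{32} + \frac{1489}{1222} = \frac{17103}{19552}$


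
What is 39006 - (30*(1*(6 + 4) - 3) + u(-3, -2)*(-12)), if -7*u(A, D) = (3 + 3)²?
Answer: 271140/7 ≈ 38734.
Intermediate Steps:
u(A, D) = -36/7 (u(A, D) = -(3 + 3)²/7 = -⅐*6² = -⅐*36 = -36/7)
39006 - (30*(1*(6 + 4) - 3) + u(-3, -2)*(-12)) = 39006 - (30*(1*(6 + 4) - 3) - 36/7*(-12)) = 39006 - (30*(1*10 - 3) + 432/7) = 39006 - (30*(10 - 3) + 432/7) = 39006 - (30*7 + 432/7) = 39006 - (210 + 432/7) = 39006 - 1*1902/7 = 39006 - 1902/7 = 271140/7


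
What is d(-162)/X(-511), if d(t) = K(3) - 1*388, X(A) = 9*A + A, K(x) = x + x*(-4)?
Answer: 397/5110 ≈ 0.077691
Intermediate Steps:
K(x) = -3*x (K(x) = x - 4*x = -3*x)
X(A) = 10*A
d(t) = -397 (d(t) = -3*3 - 1*388 = -9 - 388 = -397)
d(-162)/X(-511) = -397/(10*(-511)) = -397/(-5110) = -397*(-1/5110) = 397/5110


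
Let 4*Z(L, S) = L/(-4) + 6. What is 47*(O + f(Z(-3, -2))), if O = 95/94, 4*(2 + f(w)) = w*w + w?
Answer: 6951/1024 ≈ 6.7881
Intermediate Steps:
Z(L, S) = 3/2 - L/16 (Z(L, S) = (L/(-4) + 6)/4 = (-L/4 + 6)/4 = (6 - L/4)/4 = 3/2 - L/16)
f(w) = -2 + w/4 + w²/4 (f(w) = -2 + (w*w + w)/4 = -2 + (w² + w)/4 = -2 + (w + w²)/4 = -2 + (w/4 + w²/4) = -2 + w/4 + w²/4)
O = 95/94 (O = 95*(1/94) = 95/94 ≈ 1.0106)
47*(O + f(Z(-3, -2))) = 47*(95/94 + (-2 + (3/2 - 1/16*(-3))/4 + (3/2 - 1/16*(-3))²/4)) = 47*(95/94 + (-2 + (3/2 + 3/16)/4 + (3/2 + 3/16)²/4)) = 47*(95/94 + (-2 + (¼)*(27/16) + (27/16)²/4)) = 47*(95/94 + (-2 + 27/64 + (¼)*(729/256))) = 47*(95/94 + (-2 + 27/64 + 729/1024)) = 47*(95/94 - 887/1024) = 47*(6951/48128) = 6951/1024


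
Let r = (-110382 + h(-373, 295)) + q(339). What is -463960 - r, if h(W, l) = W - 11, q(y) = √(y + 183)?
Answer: -353194 - 3*√58 ≈ -3.5322e+5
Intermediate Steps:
q(y) = √(183 + y)
h(W, l) = -11 + W
r = -110766 + 3*√58 (r = (-110382 + (-11 - 373)) + √(183 + 339) = (-110382 - 384) + √522 = -110766 + 3*√58 ≈ -1.1074e+5)
-463960 - r = -463960 - (-110766 + 3*√58) = -463960 + (110766 - 3*√58) = -353194 - 3*√58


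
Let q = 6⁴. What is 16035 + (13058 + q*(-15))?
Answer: 9653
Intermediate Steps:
q = 1296
16035 + (13058 + q*(-15)) = 16035 + (13058 + 1296*(-15)) = 16035 + (13058 - 19440) = 16035 - 6382 = 9653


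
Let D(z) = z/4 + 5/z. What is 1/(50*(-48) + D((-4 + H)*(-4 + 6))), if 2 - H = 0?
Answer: -4/9609 ≈ -0.00041628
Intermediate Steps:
H = 2 (H = 2 - 1*0 = 2 + 0 = 2)
D(z) = 5/z + z/4 (D(z) = z*(1/4) + 5/z = z/4 + 5/z = 5/z + z/4)
1/(50*(-48) + D((-4 + H)*(-4 + 6))) = 1/(50*(-48) + (5/(((-4 + 2)*(-4 + 6))) + ((-4 + 2)*(-4 + 6))/4)) = 1/(-2400 + (5/((-2*2)) + (-2*2)/4)) = 1/(-2400 + (5/(-4) + (1/4)*(-4))) = 1/(-2400 + (5*(-1/4) - 1)) = 1/(-2400 + (-5/4 - 1)) = 1/(-2400 - 9/4) = 1/(-9609/4) = -4/9609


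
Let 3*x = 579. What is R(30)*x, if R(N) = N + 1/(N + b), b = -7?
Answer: 133363/23 ≈ 5798.4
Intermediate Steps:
x = 193 (x = (⅓)*579 = 193)
R(N) = N + 1/(-7 + N) (R(N) = N + 1/(N - 7) = N + 1/(-7 + N))
R(30)*x = ((1 + 30² - 7*30)/(-7 + 30))*193 = ((1 + 900 - 210)/23)*193 = ((1/23)*691)*193 = (691/23)*193 = 133363/23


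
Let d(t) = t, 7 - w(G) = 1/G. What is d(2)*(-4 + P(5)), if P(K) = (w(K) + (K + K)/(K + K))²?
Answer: 2842/25 ≈ 113.68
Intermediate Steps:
w(G) = 7 - 1/G
P(K) = (8 - 1/K)² (P(K) = ((7 - 1/K) + (K + K)/(K + K))² = ((7 - 1/K) + (2*K)/((2*K)))² = ((7 - 1/K) + (2*K)*(1/(2*K)))² = ((7 - 1/K) + 1)² = (8 - 1/K)²)
d(2)*(-4 + P(5)) = 2*(-4 + (-1 + 8*5)²/5²) = 2*(-4 + (-1 + 40)²/25) = 2*(-4 + (1/25)*39²) = 2*(-4 + (1/25)*1521) = 2*(-4 + 1521/25) = 2*(1421/25) = 2842/25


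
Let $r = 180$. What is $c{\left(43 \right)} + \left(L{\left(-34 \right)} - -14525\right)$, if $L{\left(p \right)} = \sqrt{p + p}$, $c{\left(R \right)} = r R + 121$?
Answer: $22386 + 2 i \sqrt{17} \approx 22386.0 + 8.2462 i$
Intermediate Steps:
$c{\left(R \right)} = 121 + 180 R$ ($c{\left(R \right)} = 180 R + 121 = 121 + 180 R$)
$L{\left(p \right)} = \sqrt{2} \sqrt{p}$ ($L{\left(p \right)} = \sqrt{2 p} = \sqrt{2} \sqrt{p}$)
$c{\left(43 \right)} + \left(L{\left(-34 \right)} - -14525\right) = \left(121 + 180 \cdot 43\right) + \left(\sqrt{2} \sqrt{-34} - -14525\right) = \left(121 + 7740\right) + \left(\sqrt{2} i \sqrt{34} + 14525\right) = 7861 + \left(2 i \sqrt{17} + 14525\right) = 7861 + \left(14525 + 2 i \sqrt{17}\right) = 22386 + 2 i \sqrt{17}$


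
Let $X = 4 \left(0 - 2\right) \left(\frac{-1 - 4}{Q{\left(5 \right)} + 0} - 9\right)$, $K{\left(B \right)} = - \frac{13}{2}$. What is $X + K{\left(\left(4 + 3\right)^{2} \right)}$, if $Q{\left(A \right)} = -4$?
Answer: $\frac{111}{2} \approx 55.5$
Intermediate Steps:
$K{\left(B \right)} = - \frac{13}{2}$ ($K{\left(B \right)} = \left(-13\right) \frac{1}{2} = - \frac{13}{2}$)
$X = 62$ ($X = 4 \left(0 - 2\right) \left(\frac{-1 - 4}{-4 + 0} - 9\right) = 4 \left(-2\right) \left(- \frac{5}{-4} - 9\right) = - 8 \left(\left(-5\right) \left(- \frac{1}{4}\right) - 9\right) = - 8 \left(\frac{5}{4} - 9\right) = \left(-8\right) \left(- \frac{31}{4}\right) = 62$)
$X + K{\left(\left(4 + 3\right)^{2} \right)} = 62 - \frac{13}{2} = \frac{111}{2}$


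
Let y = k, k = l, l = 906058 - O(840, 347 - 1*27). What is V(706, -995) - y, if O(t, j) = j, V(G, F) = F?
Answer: -906733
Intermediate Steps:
l = 905738 (l = 906058 - (347 - 1*27) = 906058 - (347 - 27) = 906058 - 1*320 = 906058 - 320 = 905738)
k = 905738
y = 905738
V(706, -995) - y = -995 - 1*905738 = -995 - 905738 = -906733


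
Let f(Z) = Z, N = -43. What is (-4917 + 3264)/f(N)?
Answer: 1653/43 ≈ 38.442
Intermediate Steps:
(-4917 + 3264)/f(N) = (-4917 + 3264)/(-43) = -1653*(-1/43) = 1653/43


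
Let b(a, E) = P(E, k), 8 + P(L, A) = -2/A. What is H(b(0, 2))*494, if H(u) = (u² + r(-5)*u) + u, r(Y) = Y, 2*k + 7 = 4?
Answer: 316160/9 ≈ 35129.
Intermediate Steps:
k = -3/2 (k = -7/2 + (½)*4 = -7/2 + 2 = -3/2 ≈ -1.5000)
P(L, A) = -8 - 2/A
b(a, E) = -20/3 (b(a, E) = -8 - 2/(-3/2) = -8 - 2*(-⅔) = -8 + 4/3 = -20/3)
H(u) = u² - 4*u (H(u) = (u² - 5*u) + u = u² - 4*u)
H(b(0, 2))*494 = -20*(-4 - 20/3)/3*494 = -20/3*(-32/3)*494 = (640/9)*494 = 316160/9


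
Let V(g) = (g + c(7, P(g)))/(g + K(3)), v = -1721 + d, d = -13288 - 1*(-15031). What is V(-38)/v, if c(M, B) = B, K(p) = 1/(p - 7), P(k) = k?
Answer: 152/1683 ≈ 0.090315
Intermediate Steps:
K(p) = 1/(-7 + p)
d = 1743 (d = -13288 + 15031 = 1743)
v = 22 (v = -1721 + 1743 = 22)
V(g) = 2*g/(-1/4 + g) (V(g) = (g + g)/(g + 1/(-7 + 3)) = (2*g)/(g + 1/(-4)) = (2*g)/(g - 1/4) = (2*g)/(-1/4 + g) = 2*g/(-1/4 + g))
V(-38)/v = (8*(-38)/(-1 + 4*(-38)))/22 = (8*(-38)/(-1 - 152))*(1/22) = (8*(-38)/(-153))*(1/22) = (8*(-38)*(-1/153))*(1/22) = (304/153)*(1/22) = 152/1683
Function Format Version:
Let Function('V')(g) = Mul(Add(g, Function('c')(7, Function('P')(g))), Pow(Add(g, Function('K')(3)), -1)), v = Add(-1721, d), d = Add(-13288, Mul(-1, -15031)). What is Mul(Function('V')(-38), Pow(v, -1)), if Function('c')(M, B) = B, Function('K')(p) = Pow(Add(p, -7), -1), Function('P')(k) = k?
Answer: Rational(152, 1683) ≈ 0.090315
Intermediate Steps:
Function('K')(p) = Pow(Add(-7, p), -1)
d = 1743 (d = Add(-13288, 15031) = 1743)
v = 22 (v = Add(-1721, 1743) = 22)
Function('V')(g) = Mul(2, g, Pow(Add(Rational(-1, 4), g), -1)) (Function('V')(g) = Mul(Add(g, g), Pow(Add(g, Pow(Add(-7, 3), -1)), -1)) = Mul(Mul(2, g), Pow(Add(g, Pow(-4, -1)), -1)) = Mul(Mul(2, g), Pow(Add(g, Rational(-1, 4)), -1)) = Mul(Mul(2, g), Pow(Add(Rational(-1, 4), g), -1)) = Mul(2, g, Pow(Add(Rational(-1, 4), g), -1)))
Mul(Function('V')(-38), Pow(v, -1)) = Mul(Mul(8, -38, Pow(Add(-1, Mul(4, -38)), -1)), Pow(22, -1)) = Mul(Mul(8, -38, Pow(Add(-1, -152), -1)), Rational(1, 22)) = Mul(Mul(8, -38, Pow(-153, -1)), Rational(1, 22)) = Mul(Mul(8, -38, Rational(-1, 153)), Rational(1, 22)) = Mul(Rational(304, 153), Rational(1, 22)) = Rational(152, 1683)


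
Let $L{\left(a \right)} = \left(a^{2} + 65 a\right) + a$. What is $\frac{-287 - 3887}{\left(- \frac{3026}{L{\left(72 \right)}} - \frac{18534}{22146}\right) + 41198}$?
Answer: $- \frac{76538170512}{755422181189} \approx -0.10132$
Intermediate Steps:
$L{\left(a \right)} = a^{2} + 66 a$
$\frac{-287 - 3887}{\left(- \frac{3026}{L{\left(72 \right)}} - \frac{18534}{22146}\right) + 41198} = \frac{-287 - 3887}{\left(- \frac{3026}{72 \left(66 + 72\right)} - \frac{18534}{22146}\right) + 41198} = - \frac{4174}{\left(- \frac{3026}{72 \cdot 138} - \frac{3089}{3691}\right) + 41198} = - \frac{4174}{\left(- \frac{3026}{9936} - \frac{3089}{3691}\right) + 41198} = - \frac{4174}{\left(\left(-3026\right) \frac{1}{9936} - \frac{3089}{3691}\right) + 41198} = - \frac{4174}{\left(- \frac{1513}{4968} - \frac{3089}{3691}\right) + 41198} = - \frac{4174}{- \frac{20930635}{18336888} + 41198} = - \frac{4174}{\frac{755422181189}{18336888}} = \left(-4174\right) \frac{18336888}{755422181189} = - \frac{76538170512}{755422181189}$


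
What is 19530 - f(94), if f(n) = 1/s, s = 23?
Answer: 449189/23 ≈ 19530.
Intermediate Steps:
f(n) = 1/23
19530 - f(94) = 19530 - 1*1/23 = 19530 - 1/23 = 449189/23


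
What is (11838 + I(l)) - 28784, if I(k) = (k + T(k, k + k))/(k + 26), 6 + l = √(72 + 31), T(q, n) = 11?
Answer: -1677655/99 + 5*√103/99 ≈ -16946.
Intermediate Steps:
l = -6 + √103 (l = -6 + √(72 + 31) = -6 + √103 ≈ 4.1489)
I(k) = (11 + k)/(26 + k) (I(k) = (k + 11)/(k + 26) = (11 + k)/(26 + k))
(11838 + I(l)) - 28784 = (11838 + (11 + (-6 + √103))/(26 + (-6 + √103))) - 28784 = (11838 + (5 + √103)/(20 + √103)) - 28784 = -16946 + (5 + √103)/(20 + √103)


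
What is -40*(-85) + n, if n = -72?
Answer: 3328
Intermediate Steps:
-40*(-85) + n = -40*(-85) - 72 = 3400 - 72 = 3328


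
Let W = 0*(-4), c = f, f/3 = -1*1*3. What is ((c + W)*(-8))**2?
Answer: 5184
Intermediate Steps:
f = -9 (f = 3*(-1*1*3) = 3*(-1*3) = 3*(-3) = -9)
c = -9
W = 0
((c + W)*(-8))**2 = ((-9 + 0)*(-8))**2 = (-9*(-8))**2 = 72**2 = 5184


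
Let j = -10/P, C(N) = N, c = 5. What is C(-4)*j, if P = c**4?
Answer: 8/125 ≈ 0.064000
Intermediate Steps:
P = 625 (P = 5**4 = 625)
j = -2/125 (j = -10/625 = -10*1/625 = -2/125 ≈ -0.016000)
C(-4)*j = -4*(-2/125) = 8/125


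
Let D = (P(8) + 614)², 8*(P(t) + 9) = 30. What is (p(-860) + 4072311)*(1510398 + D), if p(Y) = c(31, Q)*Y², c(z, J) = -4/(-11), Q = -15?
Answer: 130652687364623/16 ≈ 8.1658e+12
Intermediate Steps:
P(t) = -21/4 (P(t) = -9 + (⅛)*30 = -9 + 15/4 = -21/4)
c(z, J) = 4/11 (c(z, J) = -4*(-1/11) = 4/11)
p(Y) = 4*Y²/11
D = 5929225/16 (D = (-21/4 + 614)² = (2435/4)² = 5929225/16 ≈ 3.7058e+5)
(p(-860) + 4072311)*(1510398 + D) = ((4/11)*(-860)² + 4072311)*(1510398 + 5929225/16) = ((4/11)*739600 + 4072311)*(30095593/16) = (2958400/11 + 4072311)*(30095593/16) = (47753821/11)*(30095593/16) = 130652687364623/16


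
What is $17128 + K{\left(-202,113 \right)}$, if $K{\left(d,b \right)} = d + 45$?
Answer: $16971$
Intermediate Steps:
$K{\left(d,b \right)} = 45 + d$
$17128 + K{\left(-202,113 \right)} = 17128 + \left(45 - 202\right) = 17128 - 157 = 16971$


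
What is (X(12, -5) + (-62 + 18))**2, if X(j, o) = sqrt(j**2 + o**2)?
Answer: 961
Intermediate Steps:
(X(12, -5) + (-62 + 18))**2 = (sqrt(12**2 + (-5)**2) + (-62 + 18))**2 = (sqrt(144 + 25) - 44)**2 = (sqrt(169) - 44)**2 = (13 - 44)**2 = (-31)**2 = 961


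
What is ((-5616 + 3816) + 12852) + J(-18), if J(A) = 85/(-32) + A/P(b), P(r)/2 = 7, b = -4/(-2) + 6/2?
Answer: 2474765/224 ≈ 11048.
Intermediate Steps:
b = 5 (b = -4*(-1/2) + 6*(1/2) = 2 + 3 = 5)
P(r) = 14 (P(r) = 2*7 = 14)
J(A) = -85/32 + A/14 (J(A) = 85/(-32) + A/14 = 85*(-1/32) + A*(1/14) = -85/32 + A/14)
((-5616 + 3816) + 12852) + J(-18) = ((-5616 + 3816) + 12852) + (-85/32 + (1/14)*(-18)) = (-1800 + 12852) + (-85/32 - 9/7) = 11052 - 883/224 = 2474765/224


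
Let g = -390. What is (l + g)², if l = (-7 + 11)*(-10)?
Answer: 184900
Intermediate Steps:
l = -40 (l = 4*(-10) = -40)
(l + g)² = (-40 - 390)² = (-430)² = 184900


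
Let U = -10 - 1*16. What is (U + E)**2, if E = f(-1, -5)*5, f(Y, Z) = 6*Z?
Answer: 30976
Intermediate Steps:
E = -150 (E = (6*(-5))*5 = -30*5 = -150)
U = -26 (U = -10 - 16 = -26)
(U + E)**2 = (-26 - 150)**2 = (-176)**2 = 30976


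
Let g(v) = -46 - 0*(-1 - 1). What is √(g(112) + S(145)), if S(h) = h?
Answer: 3*√11 ≈ 9.9499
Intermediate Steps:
g(v) = -46 (g(v) = -46 - 0*(-2) = -46 - 1*0 = -46 + 0 = -46)
√(g(112) + S(145)) = √(-46 + 145) = √99 = 3*√11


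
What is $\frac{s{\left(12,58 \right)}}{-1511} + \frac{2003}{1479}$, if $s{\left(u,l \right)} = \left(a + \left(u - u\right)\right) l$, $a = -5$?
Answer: $\frac{3455443}{2234769} \approx 1.5462$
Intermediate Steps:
$s{\left(u,l \right)} = - 5 l$ ($s{\left(u,l \right)} = \left(-5 + \left(u - u\right)\right) l = \left(-5 + 0\right) l = - 5 l$)
$\frac{s{\left(12,58 \right)}}{-1511} + \frac{2003}{1479} = \frac{\left(-5\right) 58}{-1511} + \frac{2003}{1479} = \left(-290\right) \left(- \frac{1}{1511}\right) + 2003 \cdot \frac{1}{1479} = \frac{290}{1511} + \frac{2003}{1479} = \frac{3455443}{2234769}$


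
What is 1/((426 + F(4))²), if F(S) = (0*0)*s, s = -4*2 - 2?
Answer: 1/181476 ≈ 5.5104e-6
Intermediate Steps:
s = -10 (s = -8 - 2 = -10)
F(S) = 0 (F(S) = (0*0)*(-10) = 0*(-10) = 0)
1/((426 + F(4))²) = 1/((426 + 0)²) = 1/(426²) = 1/181476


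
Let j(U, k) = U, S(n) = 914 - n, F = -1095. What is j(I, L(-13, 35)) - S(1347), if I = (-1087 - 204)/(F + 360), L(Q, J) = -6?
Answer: 319546/735 ≈ 434.76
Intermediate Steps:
I = 1291/735 (I = (-1087 - 204)/(-1095 + 360) = -1291/(-735) = -1291*(-1/735) = 1291/735 ≈ 1.7565)
j(I, L(-13, 35)) - S(1347) = 1291/735 - (914 - 1*1347) = 1291/735 - (914 - 1347) = 1291/735 - 1*(-433) = 1291/735 + 433 = 319546/735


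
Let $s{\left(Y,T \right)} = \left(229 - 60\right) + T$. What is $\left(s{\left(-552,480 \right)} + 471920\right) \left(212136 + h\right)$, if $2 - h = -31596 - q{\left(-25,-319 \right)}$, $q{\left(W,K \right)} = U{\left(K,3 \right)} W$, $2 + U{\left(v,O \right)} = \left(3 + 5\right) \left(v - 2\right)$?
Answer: $145543690896$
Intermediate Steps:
$s{\left(Y,T \right)} = 169 + T$
$U{\left(v,O \right)} = -18 + 8 v$ ($U{\left(v,O \right)} = -2 + \left(3 + 5\right) \left(v - 2\right) = -2 + 8 \left(-2 + v\right) = -2 + \left(-16 + 8 v\right) = -18 + 8 v$)
$q{\left(W,K \right)} = W \left(-18 + 8 K\right)$ ($q{\left(W,K \right)} = \left(-18 + 8 K\right) W = W \left(-18 + 8 K\right)$)
$h = 95848$ ($h = 2 - \left(-31596 - 2 \left(-25\right) \left(-9 + 4 \left(-319\right)\right)\right) = 2 - \left(-31596 - 2 \left(-25\right) \left(-9 - 1276\right)\right) = 2 - \left(-31596 - 2 \left(-25\right) \left(-1285\right)\right) = 2 - \left(-31596 - 64250\right) = 2 - -95846 = 2 + 95846 = 95848$)
$\left(s{\left(-552,480 \right)} + 471920\right) \left(212136 + h\right) = \left(\left(169 + 480\right) + 471920\right) \left(212136 + 95848\right) = \left(649 + 471920\right) 307984 = 472569 \cdot 307984 = 145543690896$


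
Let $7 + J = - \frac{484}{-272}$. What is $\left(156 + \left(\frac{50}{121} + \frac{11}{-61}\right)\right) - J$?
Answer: $\frac{81034795}{501908} \approx 161.45$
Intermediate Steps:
$J = - \frac{355}{68}$ ($J = -7 - \frac{484}{-272} = -7 - - \frac{121}{68} = -7 + \frac{121}{68} = - \frac{355}{68} \approx -5.2206$)
$\left(156 + \left(\frac{50}{121} + \frac{11}{-61}\right)\right) - J = \left(156 + \left(\frac{50}{121} + \frac{11}{-61}\right)\right) - - \frac{355}{68} = \left(156 + \left(50 \cdot \frac{1}{121} + 11 \left(- \frac{1}{61}\right)\right)\right) + \frac{355}{68} = \left(156 + \left(\frac{50}{121} - \frac{11}{61}\right)\right) + \frac{355}{68} = \left(156 + \frac{1719}{7381}\right) + \frac{355}{68} = \frac{1153155}{7381} + \frac{355}{68} = \frac{81034795}{501908}$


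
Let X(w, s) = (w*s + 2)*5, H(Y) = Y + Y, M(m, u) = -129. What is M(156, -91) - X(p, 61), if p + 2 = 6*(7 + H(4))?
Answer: -26979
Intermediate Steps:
H(Y) = 2*Y
p = 88 (p = -2 + 6*(7 + 2*4) = -2 + 6*(7 + 8) = -2 + 6*15 = -2 + 90 = 88)
X(w, s) = 10 + 5*s*w (X(w, s) = (s*w + 2)*5 = (2 + s*w)*5 = 10 + 5*s*w)
M(156, -91) - X(p, 61) = -129 - (10 + 5*61*88) = -129 - (10 + 26840) = -129 - 1*26850 = -129 - 26850 = -26979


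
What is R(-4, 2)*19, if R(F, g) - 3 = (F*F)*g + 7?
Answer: 798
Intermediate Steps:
R(F, g) = 10 + g*F**2 (R(F, g) = 3 + ((F*F)*g + 7) = 3 + (F**2*g + 7) = 3 + (g*F**2 + 7) = 3 + (7 + g*F**2) = 10 + g*F**2)
R(-4, 2)*19 = (10 + 2*(-4)**2)*19 = (10 + 2*16)*19 = (10 + 32)*19 = 42*19 = 798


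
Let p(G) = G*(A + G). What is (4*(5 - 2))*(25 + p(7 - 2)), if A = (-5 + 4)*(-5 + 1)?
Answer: 840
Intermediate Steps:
A = 4 (A = -1*(-4) = 4)
p(G) = G*(4 + G)
(4*(5 - 2))*(25 + p(7 - 2)) = (4*(5 - 2))*(25 + (7 - 2)*(4 + (7 - 2))) = (4*3)*(25 + 5*(4 + 5)) = 12*(25 + 5*9) = 12*(25 + 45) = 12*70 = 840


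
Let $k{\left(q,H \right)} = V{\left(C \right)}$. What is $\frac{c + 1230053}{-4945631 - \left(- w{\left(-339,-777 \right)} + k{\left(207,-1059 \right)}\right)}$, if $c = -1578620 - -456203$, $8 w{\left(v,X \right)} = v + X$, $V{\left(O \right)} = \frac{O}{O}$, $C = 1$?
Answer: $- \frac{215272}{9891543} \approx -0.021763$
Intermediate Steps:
$V{\left(O \right)} = 1$
$w{\left(v,X \right)} = \frac{X}{8} + \frac{v}{8}$ ($w{\left(v,X \right)} = \frac{v + X}{8} = \frac{X + v}{8} = \frac{X}{8} + \frac{v}{8}$)
$k{\left(q,H \right)} = 1$
$c = -1122417$ ($c = -1578620 + 456203 = -1122417$)
$\frac{c + 1230053}{-4945631 - \left(- w{\left(-339,-777 \right)} + k{\left(207,-1059 \right)}\right)} = \frac{-1122417 + 1230053}{-4945631 + \left(\left(\frac{1}{8} \left(-777\right) + \frac{1}{8} \left(-339\right)\right) - 1\right)} = \frac{107636}{-4945631 - \frac{281}{2}} = \frac{107636}{- \frac{9891543}{2}} = 107636 \left(- \frac{2}{9891543}\right) = - \frac{215272}{9891543}$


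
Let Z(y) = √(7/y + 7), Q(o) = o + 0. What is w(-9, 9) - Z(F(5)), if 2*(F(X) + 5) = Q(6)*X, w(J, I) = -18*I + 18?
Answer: -144 - √770/10 ≈ -146.77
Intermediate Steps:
Q(o) = o
w(J, I) = 18 - 18*I
F(X) = -5 + 3*X (F(X) = -5 + (6*X)/2 = -5 + 3*X)
Z(y) = √(7 + 7/y)
w(-9, 9) - Z(F(5)) = (18 - 18*9) - √(7 + 7/(-5 + 3*5)) = (18 - 162) - √(7 + 7/(-5 + 15)) = -144 - √(7 + 7/10) = -144 - √(77/10) = -144 - √770/10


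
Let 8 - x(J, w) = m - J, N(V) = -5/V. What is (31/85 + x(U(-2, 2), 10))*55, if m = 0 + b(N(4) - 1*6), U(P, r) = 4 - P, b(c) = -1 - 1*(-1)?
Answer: 13431/17 ≈ 790.06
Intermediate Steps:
b(c) = 0 (b(c) = -1 + 1 = 0)
m = 0 (m = 0 + 0 = 0)
x(J, w) = 8 + J (x(J, w) = 8 - (0 - J) = 8 - (-1)*J = 8 + J)
(31/85 + x(U(-2, 2), 10))*55 = (31/85 + (8 + (4 - 1*(-2))))*55 = (31*(1/85) + (8 + (4 + 2)))*55 = (31/85 + (8 + 6))*55 = (31/85 + 14)*55 = (1221/85)*55 = 13431/17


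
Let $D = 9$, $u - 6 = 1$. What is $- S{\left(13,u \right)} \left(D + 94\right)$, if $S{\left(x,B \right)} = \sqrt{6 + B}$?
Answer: $- 103 \sqrt{13} \approx -371.37$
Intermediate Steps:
$u = 7$ ($u = 6 + 1 = 7$)
$- S{\left(13,u \right)} \left(D + 94\right) = - \sqrt{6 + 7} \left(9 + 94\right) = - \sqrt{13} \cdot 103 = - 103 \sqrt{13}$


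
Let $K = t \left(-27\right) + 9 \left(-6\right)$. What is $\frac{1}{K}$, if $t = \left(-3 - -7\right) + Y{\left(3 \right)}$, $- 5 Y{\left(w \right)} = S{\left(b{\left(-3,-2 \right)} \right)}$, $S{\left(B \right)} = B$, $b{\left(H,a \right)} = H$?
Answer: $- \frac{5}{891} \approx -0.0056117$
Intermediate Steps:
$Y{\left(w \right)} = \frac{3}{5}$ ($Y{\left(w \right)} = \left(- \frac{1}{5}\right) \left(-3\right) = \frac{3}{5}$)
$t = \frac{23}{5}$ ($t = \left(-3 - -7\right) + \frac{3}{5} = \left(-3 + 7\right) + \frac{3}{5} = 4 + \frac{3}{5} = \frac{23}{5} \approx 4.6$)
$K = - \frac{891}{5}$ ($K = \frac{23}{5} \left(-27\right) + 9 \left(-6\right) = - \frac{621}{5} - 54 = - \frac{891}{5} \approx -178.2$)
$\frac{1}{K} = \frac{1}{- \frac{891}{5}} = - \frac{5}{891}$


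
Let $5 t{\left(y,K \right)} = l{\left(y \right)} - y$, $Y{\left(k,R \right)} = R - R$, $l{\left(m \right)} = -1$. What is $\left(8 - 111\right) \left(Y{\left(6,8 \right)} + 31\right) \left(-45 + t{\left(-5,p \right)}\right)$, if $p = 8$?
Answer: $\frac{705653}{5} \approx 1.4113 \cdot 10^{5}$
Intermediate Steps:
$Y{\left(k,R \right)} = 0$
$t{\left(y,K \right)} = - \frac{1}{5} - \frac{y}{5}$ ($t{\left(y,K \right)} = \frac{-1 - y}{5} = - \frac{1}{5} - \frac{y}{5}$)
$\left(8 - 111\right) \left(Y{\left(6,8 \right)} + 31\right) \left(-45 + t{\left(-5,p \right)}\right) = \left(8 - 111\right) \left(0 + 31\right) \left(-45 - - \frac{4}{5}\right) = - 103 \cdot 31 \left(-45 + \left(- \frac{1}{5} + 1\right)\right) = - 103 \cdot 31 \left(-45 + \frac{4}{5}\right) = - 103 \cdot 31 \left(- \frac{221}{5}\right) = \left(-103\right) \left(- \frac{6851}{5}\right) = \frac{705653}{5}$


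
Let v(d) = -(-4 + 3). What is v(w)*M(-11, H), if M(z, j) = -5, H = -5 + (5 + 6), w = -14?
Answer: -5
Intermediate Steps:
H = 6 (H = -5 + 11 = 6)
v(d) = 1 (v(d) = -1*(-1) = 1)
v(w)*M(-11, H) = 1*(-5) = -5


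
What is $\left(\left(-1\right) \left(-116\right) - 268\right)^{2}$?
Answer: $23104$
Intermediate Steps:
$\left(\left(-1\right) \left(-116\right) - 268\right)^{2} = \left(116 - 268\right)^{2} = \left(-152\right)^{2} = 23104$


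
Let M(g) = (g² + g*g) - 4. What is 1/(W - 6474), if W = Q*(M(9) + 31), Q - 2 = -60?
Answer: -1/17436 ≈ -5.7353e-5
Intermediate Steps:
Q = -58 (Q = 2 - 60 = -58)
M(g) = -4 + 2*g² (M(g) = (g² + g²) - 4 = 2*g² - 4 = -4 + 2*g²)
W = -10962 (W = -58*((-4 + 2*9²) + 31) = -58*((-4 + 2*81) + 31) = -58*((-4 + 162) + 31) = -58*(158 + 31) = -58*189 = -10962)
1/(W - 6474) = 1/(-10962 - 6474) = 1/(-17436) = -1/17436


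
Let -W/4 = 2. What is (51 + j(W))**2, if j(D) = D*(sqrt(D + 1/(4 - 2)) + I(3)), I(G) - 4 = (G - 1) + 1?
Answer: -455 + 40*I*sqrt(30) ≈ -455.0 + 219.09*I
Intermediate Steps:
W = -8 (W = -4*2 = -8)
I(G) = 4 + G (I(G) = 4 + ((G - 1) + 1) = 4 + ((-1 + G) + 1) = 4 + G)
j(D) = D*(7 + sqrt(1/2 + D)) (j(D) = D*(sqrt(D + 1/(4 - 2)) + (4 + 3)) = D*(sqrt(D + 1/2) + 7) = D*(sqrt(1/2 + D) + 7) = D*(7 + sqrt(1/2 + D)))
(51 + j(W))**2 = (51 + (1/2)*(-8)*(14 + sqrt(2 + 4*(-8))))**2 = (51 + (1/2)*(-8)*(14 + sqrt(2 - 32)))**2 = (51 + (1/2)*(-8)*(14 + sqrt(-30)))**2 = (51 + (1/2)*(-8)*(14 + I*sqrt(30)))**2 = (51 + (-56 - 4*I*sqrt(30)))**2 = (-5 - 4*I*sqrt(30))**2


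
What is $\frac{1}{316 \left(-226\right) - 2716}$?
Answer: $- \frac{1}{74132} \approx -1.3489 \cdot 10^{-5}$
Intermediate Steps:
$\frac{1}{316 \left(-226\right) - 2716} = \frac{1}{-71416 - 2716} = \frac{1}{-74132} = - \frac{1}{74132}$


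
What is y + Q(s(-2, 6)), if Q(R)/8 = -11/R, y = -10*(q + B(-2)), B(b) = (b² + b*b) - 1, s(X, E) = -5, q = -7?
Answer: 88/5 ≈ 17.600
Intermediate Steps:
B(b) = -1 + 2*b² (B(b) = (b² + b²) - 1 = 2*b² - 1 = -1 + 2*b²)
y = 0 (y = -10*(-7 + (-1 + 2*(-2)²)) = -10*(-7 + (-1 + 2*4)) = -10*(-7 + (-1 + 8)) = -10*(-7 + 7) = -10*0 = 0)
Q(R) = -88/R (Q(R) = 8*(-11/R) = -88/R)
y + Q(s(-2, 6)) = 0 - 88/(-5) = 0 - 88*(-⅕) = 0 + 88/5 = 88/5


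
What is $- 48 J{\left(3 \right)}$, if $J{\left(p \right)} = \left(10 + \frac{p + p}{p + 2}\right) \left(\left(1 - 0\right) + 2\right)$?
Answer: $- \frac{8064}{5} \approx -1612.8$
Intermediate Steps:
$J{\left(p \right)} = 30 + \frac{6 p}{2 + p}$ ($J{\left(p \right)} = \left(10 + \frac{2 p}{2 + p}\right) \left(\left(1 + 0\right) + 2\right) = \left(10 + \frac{2 p}{2 + p}\right) \left(1 + 2\right) = \left(10 + \frac{2 p}{2 + p}\right) 3 = 30 + \frac{6 p}{2 + p}$)
$- 48 J{\left(3 \right)} = - 48 \frac{12 \left(5 + 3 \cdot 3\right)}{2 + 3} = - 48 \frac{12 \left(5 + 9\right)}{5} = - 48 \cdot 12 \cdot \frac{1}{5} \cdot 14 = \left(-48\right) \frac{168}{5} = - \frac{8064}{5}$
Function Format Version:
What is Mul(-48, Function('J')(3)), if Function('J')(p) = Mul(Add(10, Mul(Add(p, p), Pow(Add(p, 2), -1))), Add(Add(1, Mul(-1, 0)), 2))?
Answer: Rational(-8064, 5) ≈ -1612.8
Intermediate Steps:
Function('J')(p) = Add(30, Mul(6, p, Pow(Add(2, p), -1))) (Function('J')(p) = Mul(Add(10, Mul(Mul(2, p), Pow(Add(2, p), -1))), Add(Add(1, 0), 2)) = Mul(Add(10, Mul(2, p, Pow(Add(2, p), -1))), Add(1, 2)) = Mul(Add(10, Mul(2, p, Pow(Add(2, p), -1))), 3) = Add(30, Mul(6, p, Pow(Add(2, p), -1))))
Mul(-48, Function('J')(3)) = Mul(-48, Mul(12, Pow(Add(2, 3), -1), Add(5, Mul(3, 3)))) = Mul(-48, Mul(12, Pow(5, -1), Add(5, 9))) = Mul(-48, Mul(12, Rational(1, 5), 14)) = Mul(-48, Rational(168, 5)) = Rational(-8064, 5)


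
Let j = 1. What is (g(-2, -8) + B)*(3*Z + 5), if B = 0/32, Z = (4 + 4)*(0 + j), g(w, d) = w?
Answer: -58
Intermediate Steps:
Z = 8 (Z = (4 + 4)*(0 + 1) = 8*1 = 8)
B = 0 (B = 0*(1/32) = 0)
(g(-2, -8) + B)*(3*Z + 5) = (-2 + 0)*(3*8 + 5) = -2*(24 + 5) = -2*29 = -58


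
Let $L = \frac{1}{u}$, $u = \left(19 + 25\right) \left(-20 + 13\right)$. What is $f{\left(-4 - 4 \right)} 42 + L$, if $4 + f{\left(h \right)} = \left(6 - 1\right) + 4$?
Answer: $\frac{64679}{308} \approx 210.0$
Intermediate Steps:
$f{\left(h \right)} = 5$ ($f{\left(h \right)} = -4 + \left(\left(6 - 1\right) + 4\right) = -4 + \left(5 + 4\right) = -4 + 9 = 5$)
$u = -308$ ($u = 44 \left(-7\right) = -308$)
$L = - \frac{1}{308}$ ($L = \frac{1}{-308} = - \frac{1}{308} \approx -0.0032468$)
$f{\left(-4 - 4 \right)} 42 + L = 5 \cdot 42 - \frac{1}{308} = 210 - \frac{1}{308} = \frac{64679}{308}$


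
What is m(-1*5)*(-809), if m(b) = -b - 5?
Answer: 0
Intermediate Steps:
m(b) = -5 - b
m(-1*5)*(-809) = (-5 - (-1)*5)*(-809) = (-5 - 1*(-5))*(-809) = (-5 + 5)*(-809) = 0*(-809) = 0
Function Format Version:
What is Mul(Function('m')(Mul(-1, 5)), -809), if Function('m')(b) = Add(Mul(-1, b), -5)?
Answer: 0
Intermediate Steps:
Function('m')(b) = Add(-5, Mul(-1, b))
Mul(Function('m')(Mul(-1, 5)), -809) = Mul(Add(-5, Mul(-1, Mul(-1, 5))), -809) = Mul(Add(-5, Mul(-1, -5)), -809) = Mul(Add(-5, 5), -809) = Mul(0, -809) = 0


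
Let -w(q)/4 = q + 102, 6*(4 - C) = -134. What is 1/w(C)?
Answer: -3/1540 ≈ -0.0019481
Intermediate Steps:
C = 79/3 (C = 4 - ⅙*(-134) = 4 + 67/3 = 79/3 ≈ 26.333)
w(q) = -408 - 4*q (w(q) = -4*(q + 102) = -4*(102 + q) = -408 - 4*q)
1/w(C) = 1/(-408 - 4*79/3) = 1/(-408 - 316/3) = 1/(-1540/3) = -3/1540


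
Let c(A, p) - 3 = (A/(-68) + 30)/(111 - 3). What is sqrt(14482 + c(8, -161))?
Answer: sqrt(339085842)/153 ≈ 120.35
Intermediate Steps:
c(A, p) = 59/18 - A/7344 (c(A, p) = 3 + (A/(-68) + 30)/(111 - 3) = 3 + (A*(-1/68) + 30)/108 = 3 + (-A/68 + 30)*(1/108) = 3 + (30 - A/68)*(1/108) = 3 + (5/18 - A/7344) = 59/18 - A/7344)
sqrt(14482 + c(8, -161)) = sqrt(14482 + (59/18 - 1/7344*8)) = sqrt(14482 + (59/18 - 1/918)) = sqrt(14482 + 1504/459) = sqrt(6648742/459) = sqrt(339085842)/153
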